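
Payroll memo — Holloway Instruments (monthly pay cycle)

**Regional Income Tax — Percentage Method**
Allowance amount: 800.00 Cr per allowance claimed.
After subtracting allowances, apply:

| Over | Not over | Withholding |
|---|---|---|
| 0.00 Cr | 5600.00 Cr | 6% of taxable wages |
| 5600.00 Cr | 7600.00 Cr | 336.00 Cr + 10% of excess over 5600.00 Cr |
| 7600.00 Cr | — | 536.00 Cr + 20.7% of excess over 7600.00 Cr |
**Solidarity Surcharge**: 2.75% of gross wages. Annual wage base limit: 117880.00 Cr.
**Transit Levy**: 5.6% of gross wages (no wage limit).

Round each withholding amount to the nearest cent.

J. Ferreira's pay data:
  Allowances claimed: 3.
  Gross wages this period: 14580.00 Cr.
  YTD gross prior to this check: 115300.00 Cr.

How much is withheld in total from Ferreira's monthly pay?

Regional Income Tax: taxable = 14580.00 Cr − 3×800.00 Cr = 12180.00 Cr
  536.00 Cr + 20.7% × (12180.00 Cr − 7600.00 Cr) = 536.00 Cr + 20.7% × 4580.00 Cr = 1484.06 Cr
Solidarity Surcharge: cap 117880.00 Cr − YTD 115300.00 Cr = 2580.00 Cr subject; 2.75% × 2580.00 Cr = 70.95 Cr
Transit Levy: 5.6% × 14580.00 Cr = 816.48 Cr
Total: 1484.06 Cr + 70.95 Cr + 816.48 Cr = 2371.49 Cr

2371.49 Cr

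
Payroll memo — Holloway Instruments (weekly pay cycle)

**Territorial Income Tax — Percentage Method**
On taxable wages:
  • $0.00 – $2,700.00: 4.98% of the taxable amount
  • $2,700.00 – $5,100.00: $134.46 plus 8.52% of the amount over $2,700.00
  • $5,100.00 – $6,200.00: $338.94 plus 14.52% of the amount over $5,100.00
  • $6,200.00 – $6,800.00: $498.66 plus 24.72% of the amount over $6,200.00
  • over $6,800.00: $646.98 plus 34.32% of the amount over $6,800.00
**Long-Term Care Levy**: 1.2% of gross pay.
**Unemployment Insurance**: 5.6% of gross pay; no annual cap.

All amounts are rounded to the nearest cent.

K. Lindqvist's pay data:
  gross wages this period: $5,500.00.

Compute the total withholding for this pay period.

Territorial Income Tax: taxable = $5,500.00
  $338.94 + 14.52% × ($5,500.00 − $5,100.00) = $338.94 + 14.52% × $400.00 = $397.02
Long-Term Care Levy: 1.2% × $5,500.00 = $66.00
Unemployment Insurance: 5.6% × $5,500.00 = $308.00
Total: $397.02 + $66.00 + $308.00 = $771.02

$771.02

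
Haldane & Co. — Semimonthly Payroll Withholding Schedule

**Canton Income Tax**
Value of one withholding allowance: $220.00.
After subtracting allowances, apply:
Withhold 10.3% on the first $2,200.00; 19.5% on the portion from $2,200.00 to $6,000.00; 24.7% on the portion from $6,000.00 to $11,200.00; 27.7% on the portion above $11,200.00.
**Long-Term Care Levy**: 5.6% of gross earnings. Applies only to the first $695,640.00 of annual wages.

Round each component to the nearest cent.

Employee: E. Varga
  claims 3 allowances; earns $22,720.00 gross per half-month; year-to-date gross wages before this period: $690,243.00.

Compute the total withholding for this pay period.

$5,562.45

Canton Income Tax: taxable = $22,720.00 − 3×$220.00 = $22,060.00
  $2,252.00 + 27.7% × ($22,060.00 − $11,200.00) = $2,252.00 + 27.7% × $10,860.00 = $5,260.22
Long-Term Care Levy: cap $695,640.00 − YTD $690,243.00 = $5,397.00 subject; 5.6% × $5,397.00 = $302.23
Total: $5,260.22 + $302.23 = $5,562.45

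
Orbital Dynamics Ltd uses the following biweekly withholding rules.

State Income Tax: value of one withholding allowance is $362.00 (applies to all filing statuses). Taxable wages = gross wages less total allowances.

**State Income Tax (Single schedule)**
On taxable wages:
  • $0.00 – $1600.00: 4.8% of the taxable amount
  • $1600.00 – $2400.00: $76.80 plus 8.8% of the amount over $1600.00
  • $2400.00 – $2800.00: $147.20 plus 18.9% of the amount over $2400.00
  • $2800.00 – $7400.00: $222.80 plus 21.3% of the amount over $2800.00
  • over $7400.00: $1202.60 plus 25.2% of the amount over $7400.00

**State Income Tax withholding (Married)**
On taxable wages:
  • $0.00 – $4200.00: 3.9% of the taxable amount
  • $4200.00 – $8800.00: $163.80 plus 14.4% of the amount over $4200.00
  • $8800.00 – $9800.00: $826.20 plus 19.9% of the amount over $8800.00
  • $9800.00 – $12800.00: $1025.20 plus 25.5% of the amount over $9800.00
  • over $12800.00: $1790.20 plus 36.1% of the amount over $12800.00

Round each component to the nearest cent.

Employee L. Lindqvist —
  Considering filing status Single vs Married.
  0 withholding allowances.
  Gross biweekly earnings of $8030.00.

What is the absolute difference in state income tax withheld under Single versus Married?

$646.04

State Income Tax (Single): taxable = $8030.00
  $1202.60 + 25.2% × ($8030.00 − $7400.00) = $1202.60 + 25.2% × $630.00 = $1361.36
State Income Tax (Married): taxable = $8030.00
  $163.80 + 14.4% × ($8030.00 − $4200.00) = $163.80 + 14.4% × $3830.00 = $715.32
Difference: |$1361.36 − $715.32| = $646.04 (higher under Single)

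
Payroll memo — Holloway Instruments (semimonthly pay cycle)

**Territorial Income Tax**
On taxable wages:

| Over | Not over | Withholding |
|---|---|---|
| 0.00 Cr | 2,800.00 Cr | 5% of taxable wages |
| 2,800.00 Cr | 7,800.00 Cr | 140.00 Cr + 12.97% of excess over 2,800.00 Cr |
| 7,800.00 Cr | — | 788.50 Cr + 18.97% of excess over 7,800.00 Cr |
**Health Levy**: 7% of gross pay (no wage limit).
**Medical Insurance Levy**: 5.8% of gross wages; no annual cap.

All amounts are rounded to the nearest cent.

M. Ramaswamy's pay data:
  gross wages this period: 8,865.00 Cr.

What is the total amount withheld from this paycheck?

Territorial Income Tax: taxable = 8,865.00 Cr
  788.50 Cr + 18.97% × (8,865.00 Cr − 7,800.00 Cr) = 788.50 Cr + 18.97% × 1,065.00 Cr = 990.53 Cr
Health Levy: 7% × 8,865.00 Cr = 620.55 Cr
Medical Insurance Levy: 5.8% × 8,865.00 Cr = 514.17 Cr
Total: 990.53 Cr + 620.55 Cr + 514.17 Cr = 2,125.25 Cr

2,125.25 Cr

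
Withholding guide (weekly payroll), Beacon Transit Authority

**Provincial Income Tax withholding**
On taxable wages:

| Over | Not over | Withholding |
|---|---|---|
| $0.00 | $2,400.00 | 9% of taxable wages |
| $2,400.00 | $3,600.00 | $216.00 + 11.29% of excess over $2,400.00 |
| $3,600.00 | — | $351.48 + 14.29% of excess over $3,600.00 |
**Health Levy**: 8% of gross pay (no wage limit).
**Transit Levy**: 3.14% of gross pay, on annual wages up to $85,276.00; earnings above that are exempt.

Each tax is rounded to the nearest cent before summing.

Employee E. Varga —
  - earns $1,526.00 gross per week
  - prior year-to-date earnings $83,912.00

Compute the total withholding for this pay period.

$302.25

Provincial Income Tax: taxable = $1,526.00
  9% × $1,526.00 = $137.34
Health Levy: 8% × $1,526.00 = $122.08
Transit Levy: cap $85,276.00 − YTD $83,912.00 = $1,364.00 subject; 3.14% × $1,364.00 = $42.83
Total: $137.34 + $122.08 + $42.83 = $302.25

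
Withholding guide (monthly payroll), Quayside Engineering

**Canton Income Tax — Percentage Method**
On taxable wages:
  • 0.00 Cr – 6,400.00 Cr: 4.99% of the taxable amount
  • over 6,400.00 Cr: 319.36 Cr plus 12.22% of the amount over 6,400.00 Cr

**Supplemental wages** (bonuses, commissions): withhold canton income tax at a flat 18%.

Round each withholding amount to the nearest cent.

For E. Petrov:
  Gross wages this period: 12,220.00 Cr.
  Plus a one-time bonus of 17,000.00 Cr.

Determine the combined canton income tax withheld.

Canton Income Tax: taxable = 12,220.00 Cr
  319.36 Cr + 12.22% × (12,220.00 Cr − 6,400.00 Cr) = 319.36 Cr + 12.22% × 5,820.00 Cr = 1,030.56 Cr
Supplemental (18% flat on bonus): 18% × 17,000.00 Cr = 3,060.00 Cr
Total canton income tax: 1,030.56 Cr + 3,060.00 Cr = 4,090.56 Cr

4,090.56 Cr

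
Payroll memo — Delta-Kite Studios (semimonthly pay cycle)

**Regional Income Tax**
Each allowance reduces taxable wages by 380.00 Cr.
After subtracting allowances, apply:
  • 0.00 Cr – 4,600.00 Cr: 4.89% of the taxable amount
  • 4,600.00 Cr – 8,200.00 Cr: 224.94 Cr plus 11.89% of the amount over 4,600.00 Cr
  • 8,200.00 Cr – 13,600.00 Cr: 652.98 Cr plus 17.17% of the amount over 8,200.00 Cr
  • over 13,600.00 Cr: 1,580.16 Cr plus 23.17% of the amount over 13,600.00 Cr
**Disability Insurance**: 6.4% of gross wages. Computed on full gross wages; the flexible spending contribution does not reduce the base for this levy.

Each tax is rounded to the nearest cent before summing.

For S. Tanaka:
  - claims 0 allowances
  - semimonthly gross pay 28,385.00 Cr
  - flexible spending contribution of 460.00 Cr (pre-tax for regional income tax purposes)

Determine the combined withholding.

Regional Income Tax: taxable = 28,385.00 Cr − 460.00 Cr = 27,925.00 Cr
  1,580.16 Cr + 23.17% × (27,925.00 Cr − 13,600.00 Cr) = 1,580.16 Cr + 23.17% × 14,325.00 Cr = 4,899.26 Cr
Disability Insurance: 6.4% × 28,385.00 Cr = 1,816.64 Cr
Total: 4,899.26 Cr + 1,816.64 Cr = 6,715.90 Cr

6,715.90 Cr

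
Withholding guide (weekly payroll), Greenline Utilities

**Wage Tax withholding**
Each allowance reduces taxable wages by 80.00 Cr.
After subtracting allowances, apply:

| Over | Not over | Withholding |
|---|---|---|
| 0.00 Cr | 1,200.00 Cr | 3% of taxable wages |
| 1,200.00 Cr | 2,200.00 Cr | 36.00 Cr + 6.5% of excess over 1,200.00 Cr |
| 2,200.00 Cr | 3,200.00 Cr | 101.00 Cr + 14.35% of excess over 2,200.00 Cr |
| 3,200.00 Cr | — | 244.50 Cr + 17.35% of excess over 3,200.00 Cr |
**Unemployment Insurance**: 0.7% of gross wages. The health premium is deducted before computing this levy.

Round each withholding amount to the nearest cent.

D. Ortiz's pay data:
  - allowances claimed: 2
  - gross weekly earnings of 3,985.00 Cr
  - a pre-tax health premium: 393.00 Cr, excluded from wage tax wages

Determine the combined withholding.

Wage Tax: taxable = 3,985.00 Cr − 393.00 Cr − 2×80.00 Cr = 3,432.00 Cr
  244.50 Cr + 17.35% × (3,432.00 Cr − 3,200.00 Cr) = 244.50 Cr + 17.35% × 232.00 Cr = 284.75 Cr
Unemployment Insurance: 0.7% × 3,592.00 Cr = 25.14 Cr
Total: 284.75 Cr + 25.14 Cr = 309.89 Cr

309.89 Cr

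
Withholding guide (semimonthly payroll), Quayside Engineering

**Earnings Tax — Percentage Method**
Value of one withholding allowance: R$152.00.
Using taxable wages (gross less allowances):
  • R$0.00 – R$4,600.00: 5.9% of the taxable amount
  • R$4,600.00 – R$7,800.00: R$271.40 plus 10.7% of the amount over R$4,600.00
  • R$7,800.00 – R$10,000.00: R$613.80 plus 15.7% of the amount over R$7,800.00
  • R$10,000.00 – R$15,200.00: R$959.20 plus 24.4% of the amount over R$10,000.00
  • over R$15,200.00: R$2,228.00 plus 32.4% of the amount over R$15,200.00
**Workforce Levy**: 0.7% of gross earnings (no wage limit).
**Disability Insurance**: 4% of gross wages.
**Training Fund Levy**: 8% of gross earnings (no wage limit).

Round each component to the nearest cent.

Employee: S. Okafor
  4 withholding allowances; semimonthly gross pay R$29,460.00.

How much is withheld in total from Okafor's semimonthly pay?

R$10,392.67

Earnings Tax: taxable = R$29,460.00 − 4×R$152.00 = R$28,852.00
  R$2,228.00 + 32.4% × (R$28,852.00 − R$15,200.00) = R$2,228.00 + 32.4% × R$13,652.00 = R$6,651.25
Workforce Levy: 0.7% × R$29,460.00 = R$206.22
Disability Insurance: 4% × R$29,460.00 = R$1,178.40
Training Fund Levy: 8% × R$29,460.00 = R$2,356.80
Total: R$6,651.25 + R$206.22 + R$1,178.40 + R$2,356.80 = R$10,392.67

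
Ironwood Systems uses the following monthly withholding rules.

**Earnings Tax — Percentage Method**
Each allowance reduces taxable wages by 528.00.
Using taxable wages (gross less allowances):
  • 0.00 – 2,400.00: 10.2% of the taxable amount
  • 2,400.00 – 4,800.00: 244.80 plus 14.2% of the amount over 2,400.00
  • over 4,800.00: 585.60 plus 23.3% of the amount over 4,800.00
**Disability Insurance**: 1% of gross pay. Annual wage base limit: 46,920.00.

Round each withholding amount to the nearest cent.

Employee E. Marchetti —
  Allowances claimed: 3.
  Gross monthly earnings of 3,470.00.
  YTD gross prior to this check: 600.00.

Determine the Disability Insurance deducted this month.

34.70

Disability Insurance: 1% × 3,470.00 = 34.70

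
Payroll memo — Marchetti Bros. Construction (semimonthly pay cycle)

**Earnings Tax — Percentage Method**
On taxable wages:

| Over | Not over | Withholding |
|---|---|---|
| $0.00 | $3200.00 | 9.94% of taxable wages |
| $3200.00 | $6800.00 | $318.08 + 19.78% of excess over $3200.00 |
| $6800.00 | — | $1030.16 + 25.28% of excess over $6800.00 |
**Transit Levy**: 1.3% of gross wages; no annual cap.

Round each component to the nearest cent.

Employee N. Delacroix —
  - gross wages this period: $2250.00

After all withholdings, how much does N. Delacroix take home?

Earnings Tax: taxable = $2250.00
  9.94% × $2250.00 = $223.65
Transit Levy: 1.3% × $2250.00 = $29.25
Total withheld: $223.65 + $29.25 = $252.90
Net pay: $2250.00 − $252.90 = $1997.10

$1997.10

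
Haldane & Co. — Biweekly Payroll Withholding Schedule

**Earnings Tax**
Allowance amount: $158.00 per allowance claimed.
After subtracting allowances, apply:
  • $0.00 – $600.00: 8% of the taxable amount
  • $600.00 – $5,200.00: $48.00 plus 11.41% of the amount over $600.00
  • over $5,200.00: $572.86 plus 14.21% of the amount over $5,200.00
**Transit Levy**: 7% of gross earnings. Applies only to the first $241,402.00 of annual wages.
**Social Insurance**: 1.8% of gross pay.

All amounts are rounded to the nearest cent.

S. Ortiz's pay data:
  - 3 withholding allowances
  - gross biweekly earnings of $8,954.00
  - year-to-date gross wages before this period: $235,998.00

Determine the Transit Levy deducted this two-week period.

Transit Levy: cap $241,402.00 − YTD $235,998.00 = $5,404.00 subject; 7% × $5,404.00 = $378.28

$378.28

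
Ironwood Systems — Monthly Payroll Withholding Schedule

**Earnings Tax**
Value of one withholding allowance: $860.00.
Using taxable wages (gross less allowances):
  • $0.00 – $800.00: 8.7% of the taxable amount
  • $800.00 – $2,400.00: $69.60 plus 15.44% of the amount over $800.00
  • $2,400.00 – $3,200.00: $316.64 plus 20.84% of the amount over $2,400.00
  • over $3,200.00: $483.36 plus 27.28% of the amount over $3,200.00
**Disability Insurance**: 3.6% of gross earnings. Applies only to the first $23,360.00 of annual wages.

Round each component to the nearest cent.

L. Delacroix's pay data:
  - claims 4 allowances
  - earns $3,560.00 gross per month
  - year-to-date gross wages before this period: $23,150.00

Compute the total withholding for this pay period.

$18.00

Earnings Tax: taxable = $3,560.00 − 4×$860.00 = $120.00
  8.7% × $120.00 = $10.44
Disability Insurance: cap $23,360.00 − YTD $23,150.00 = $210.00 subject; 3.6% × $210.00 = $7.56
Total: $10.44 + $7.56 = $18.00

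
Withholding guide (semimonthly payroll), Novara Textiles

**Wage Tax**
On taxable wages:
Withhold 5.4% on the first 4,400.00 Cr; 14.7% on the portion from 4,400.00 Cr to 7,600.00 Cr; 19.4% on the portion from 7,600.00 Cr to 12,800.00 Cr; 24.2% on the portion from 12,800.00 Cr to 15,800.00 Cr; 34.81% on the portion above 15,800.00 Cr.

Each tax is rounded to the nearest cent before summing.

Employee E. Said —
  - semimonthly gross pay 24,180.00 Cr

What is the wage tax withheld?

Wage Tax: taxable = 24,180.00 Cr
  2,442.80 Cr + 34.81% × (24,180.00 Cr − 15,800.00 Cr) = 2,442.80 Cr + 34.81% × 8,380.00 Cr = 5,359.88 Cr

5,359.88 Cr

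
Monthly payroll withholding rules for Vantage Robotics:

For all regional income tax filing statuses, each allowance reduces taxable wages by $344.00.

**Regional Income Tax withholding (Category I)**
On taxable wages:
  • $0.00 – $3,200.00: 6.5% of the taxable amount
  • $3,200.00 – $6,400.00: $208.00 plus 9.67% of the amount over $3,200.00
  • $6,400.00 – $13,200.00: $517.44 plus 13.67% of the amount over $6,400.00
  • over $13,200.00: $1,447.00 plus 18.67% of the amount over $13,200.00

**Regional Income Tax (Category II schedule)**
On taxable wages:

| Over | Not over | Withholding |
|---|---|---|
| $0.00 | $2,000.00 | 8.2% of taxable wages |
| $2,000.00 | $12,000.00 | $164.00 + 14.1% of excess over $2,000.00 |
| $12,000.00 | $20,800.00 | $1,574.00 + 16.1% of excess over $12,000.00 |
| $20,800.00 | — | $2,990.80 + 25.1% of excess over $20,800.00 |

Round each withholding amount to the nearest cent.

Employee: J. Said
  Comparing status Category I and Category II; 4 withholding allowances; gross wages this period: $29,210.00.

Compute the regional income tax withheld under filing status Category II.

$4,756.33

Regional Income Tax (Category II): taxable = $29,210.00 − 4×$344.00 = $27,834.00
  $2,990.80 + 25.1% × ($27,834.00 − $20,800.00) = $2,990.80 + 25.1% × $7,034.00 = $4,756.33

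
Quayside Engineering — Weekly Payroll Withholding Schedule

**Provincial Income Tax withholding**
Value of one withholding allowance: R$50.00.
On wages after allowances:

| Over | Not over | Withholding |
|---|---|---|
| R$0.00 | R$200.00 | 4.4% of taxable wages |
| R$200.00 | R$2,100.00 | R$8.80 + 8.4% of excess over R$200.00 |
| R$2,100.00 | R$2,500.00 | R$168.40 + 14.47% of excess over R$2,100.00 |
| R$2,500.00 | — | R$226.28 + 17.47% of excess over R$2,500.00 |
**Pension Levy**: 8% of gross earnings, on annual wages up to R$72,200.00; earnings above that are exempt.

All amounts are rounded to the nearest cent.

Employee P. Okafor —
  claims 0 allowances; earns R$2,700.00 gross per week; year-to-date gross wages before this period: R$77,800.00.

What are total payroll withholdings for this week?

Provincial Income Tax: taxable = R$2,700.00
  R$226.28 + 17.47% × (R$2,700.00 − R$2,500.00) = R$226.28 + 17.47% × R$200.00 = R$261.22
Pension Levy: YTD R$77,800.00 ≥ cap R$72,200.00 → R$0.00
Total: R$261.22 + R$0.00 = R$261.22

R$261.22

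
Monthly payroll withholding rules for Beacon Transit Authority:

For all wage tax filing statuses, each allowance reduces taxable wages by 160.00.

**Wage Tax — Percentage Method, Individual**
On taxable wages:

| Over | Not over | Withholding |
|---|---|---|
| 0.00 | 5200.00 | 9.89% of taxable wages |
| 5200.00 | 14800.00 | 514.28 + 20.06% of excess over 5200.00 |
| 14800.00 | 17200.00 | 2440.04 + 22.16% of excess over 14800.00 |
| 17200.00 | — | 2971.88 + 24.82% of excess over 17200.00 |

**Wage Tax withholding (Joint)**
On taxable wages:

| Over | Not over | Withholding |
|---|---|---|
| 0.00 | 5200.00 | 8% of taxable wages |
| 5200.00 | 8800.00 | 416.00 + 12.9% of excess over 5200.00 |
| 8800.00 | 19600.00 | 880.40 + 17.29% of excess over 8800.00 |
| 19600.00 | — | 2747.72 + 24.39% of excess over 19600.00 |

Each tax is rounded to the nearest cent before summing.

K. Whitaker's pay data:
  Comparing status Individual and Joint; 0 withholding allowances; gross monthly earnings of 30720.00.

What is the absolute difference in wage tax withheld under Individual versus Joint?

Wage Tax (Individual): taxable = 30720.00
  2971.88 + 24.82% × (30720.00 − 17200.00) = 2971.88 + 24.82% × 13520.00 = 6327.54
Wage Tax (Joint): taxable = 30720.00
  2747.72 + 24.39% × (30720.00 − 19600.00) = 2747.72 + 24.39% × 11120.00 = 5459.89
Difference: |6327.54 − 5459.89| = 867.65 (higher under Individual)

867.65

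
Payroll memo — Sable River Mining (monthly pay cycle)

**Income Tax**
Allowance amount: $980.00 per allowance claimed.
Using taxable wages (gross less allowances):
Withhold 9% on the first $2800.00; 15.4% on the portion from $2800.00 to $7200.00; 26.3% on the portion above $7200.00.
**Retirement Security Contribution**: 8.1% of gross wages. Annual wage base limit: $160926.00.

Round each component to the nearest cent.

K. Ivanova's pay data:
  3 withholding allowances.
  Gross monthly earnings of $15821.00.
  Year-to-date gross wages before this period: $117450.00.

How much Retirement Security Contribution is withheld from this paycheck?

$1281.50

Retirement Security Contribution: 8.1% × $15821.00 = $1281.50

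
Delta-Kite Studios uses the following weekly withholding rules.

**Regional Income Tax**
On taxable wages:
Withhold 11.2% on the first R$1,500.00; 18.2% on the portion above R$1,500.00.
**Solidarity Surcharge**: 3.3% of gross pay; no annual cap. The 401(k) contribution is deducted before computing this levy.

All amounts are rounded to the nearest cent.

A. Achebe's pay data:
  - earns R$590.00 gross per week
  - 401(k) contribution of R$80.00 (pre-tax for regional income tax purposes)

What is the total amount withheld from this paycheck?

Regional Income Tax: taxable = R$590.00 − R$80.00 = R$510.00
  11.2% × R$510.00 = R$57.12
Solidarity Surcharge: 3.3% × R$510.00 = R$16.83
Total: R$57.12 + R$16.83 = R$73.95

R$73.95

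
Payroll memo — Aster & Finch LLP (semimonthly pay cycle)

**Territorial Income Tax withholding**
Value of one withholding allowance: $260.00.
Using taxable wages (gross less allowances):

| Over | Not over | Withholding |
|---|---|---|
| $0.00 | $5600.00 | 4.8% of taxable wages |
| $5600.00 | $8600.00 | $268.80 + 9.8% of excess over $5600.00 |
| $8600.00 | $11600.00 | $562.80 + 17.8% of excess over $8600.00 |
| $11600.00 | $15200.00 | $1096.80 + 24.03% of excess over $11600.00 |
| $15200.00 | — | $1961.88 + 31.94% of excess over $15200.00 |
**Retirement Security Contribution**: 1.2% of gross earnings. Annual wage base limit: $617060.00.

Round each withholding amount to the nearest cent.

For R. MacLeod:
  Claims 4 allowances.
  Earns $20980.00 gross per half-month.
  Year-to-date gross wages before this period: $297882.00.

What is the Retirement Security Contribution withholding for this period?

Retirement Security Contribution: 1.2% × $20980.00 = $251.76

$251.76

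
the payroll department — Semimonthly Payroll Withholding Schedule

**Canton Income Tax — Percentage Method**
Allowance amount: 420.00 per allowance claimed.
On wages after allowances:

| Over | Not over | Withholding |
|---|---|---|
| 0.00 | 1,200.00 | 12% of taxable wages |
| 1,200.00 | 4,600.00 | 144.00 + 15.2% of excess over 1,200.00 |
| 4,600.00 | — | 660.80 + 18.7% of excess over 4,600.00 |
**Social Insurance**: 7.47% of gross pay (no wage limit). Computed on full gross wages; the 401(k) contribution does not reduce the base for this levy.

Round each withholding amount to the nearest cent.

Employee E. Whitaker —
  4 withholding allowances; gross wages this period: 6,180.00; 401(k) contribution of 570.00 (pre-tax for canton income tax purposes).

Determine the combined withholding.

Canton Income Tax: taxable = 6,180.00 − 570.00 − 4×420.00 = 3,930.00
  144.00 + 15.2% × (3,930.00 − 1,200.00) = 144.00 + 15.2% × 2,730.00 = 558.96
Social Insurance: 7.47% × 6,180.00 = 461.65
Total: 558.96 + 461.65 = 1,020.61

1,020.61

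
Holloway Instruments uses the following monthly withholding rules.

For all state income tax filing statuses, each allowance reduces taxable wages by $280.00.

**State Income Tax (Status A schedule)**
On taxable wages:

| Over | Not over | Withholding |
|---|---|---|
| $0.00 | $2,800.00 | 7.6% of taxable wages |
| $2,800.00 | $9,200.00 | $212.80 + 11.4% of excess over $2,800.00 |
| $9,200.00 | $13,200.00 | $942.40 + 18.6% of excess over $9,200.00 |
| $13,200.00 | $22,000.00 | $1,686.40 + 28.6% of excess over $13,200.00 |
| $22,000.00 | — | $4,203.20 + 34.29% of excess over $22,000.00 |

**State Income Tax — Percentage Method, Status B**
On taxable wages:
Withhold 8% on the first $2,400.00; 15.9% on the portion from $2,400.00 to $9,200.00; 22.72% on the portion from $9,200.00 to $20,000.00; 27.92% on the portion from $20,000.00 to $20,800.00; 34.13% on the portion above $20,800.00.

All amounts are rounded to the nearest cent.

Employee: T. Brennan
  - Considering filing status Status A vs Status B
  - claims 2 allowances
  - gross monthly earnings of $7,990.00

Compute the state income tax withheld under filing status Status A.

State Income Tax (Status A): taxable = $7,990.00 − 2×$280.00 = $7,430.00
  $212.80 + 11.4% × ($7,430.00 − $2,800.00) = $212.80 + 11.4% × $4,630.00 = $740.62

$740.62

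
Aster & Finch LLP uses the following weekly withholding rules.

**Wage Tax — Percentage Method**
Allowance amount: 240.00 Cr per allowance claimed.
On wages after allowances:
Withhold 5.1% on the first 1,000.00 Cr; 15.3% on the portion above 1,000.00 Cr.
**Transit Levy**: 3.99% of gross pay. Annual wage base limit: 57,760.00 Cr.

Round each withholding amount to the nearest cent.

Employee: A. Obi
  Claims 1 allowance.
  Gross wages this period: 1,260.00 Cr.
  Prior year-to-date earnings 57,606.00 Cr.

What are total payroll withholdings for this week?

60.20 Cr

Wage Tax: taxable = 1,260.00 Cr − 1×240.00 Cr = 1,020.00 Cr
  51.00 Cr + 15.3% × (1,020.00 Cr − 1,000.00 Cr) = 51.00 Cr + 15.3% × 20.00 Cr = 54.06 Cr
Transit Levy: cap 57,760.00 Cr − YTD 57,606.00 Cr = 154.00 Cr subject; 3.99% × 154.00 Cr = 6.14 Cr
Total: 54.06 Cr + 6.14 Cr = 60.20 Cr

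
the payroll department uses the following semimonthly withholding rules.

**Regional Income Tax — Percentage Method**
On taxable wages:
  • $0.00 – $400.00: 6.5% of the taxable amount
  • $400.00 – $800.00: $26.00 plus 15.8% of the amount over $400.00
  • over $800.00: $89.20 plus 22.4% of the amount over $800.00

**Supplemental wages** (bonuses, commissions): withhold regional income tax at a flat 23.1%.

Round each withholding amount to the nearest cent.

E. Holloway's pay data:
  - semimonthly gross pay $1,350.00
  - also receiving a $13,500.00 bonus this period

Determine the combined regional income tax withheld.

$3,330.90

Regional Income Tax: taxable = $1,350.00
  $89.20 + 22.4% × ($1,350.00 − $800.00) = $89.20 + 22.4% × $550.00 = $212.40
Supplemental (23.1% flat on bonus): 23.1% × $13,500.00 = $3,118.50
Total regional income tax: $212.40 + $3,118.50 = $3,330.90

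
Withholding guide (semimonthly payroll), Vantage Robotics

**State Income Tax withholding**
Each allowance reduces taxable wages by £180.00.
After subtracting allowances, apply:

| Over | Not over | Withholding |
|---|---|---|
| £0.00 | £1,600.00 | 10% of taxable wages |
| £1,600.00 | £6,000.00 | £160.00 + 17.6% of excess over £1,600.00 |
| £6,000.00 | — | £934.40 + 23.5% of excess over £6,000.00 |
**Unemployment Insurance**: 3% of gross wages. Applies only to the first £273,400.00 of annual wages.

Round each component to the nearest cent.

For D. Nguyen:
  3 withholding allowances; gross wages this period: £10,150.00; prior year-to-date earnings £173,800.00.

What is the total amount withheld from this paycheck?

State Income Tax: taxable = £10,150.00 − 3×£180.00 = £9,610.00
  £934.40 + 23.5% × (£9,610.00 − £6,000.00) = £934.40 + 23.5% × £3,610.00 = £1,782.75
Unemployment Insurance: 3% × £10,150.00 = £304.50
Total: £1,782.75 + £304.50 = £2,087.25

£2,087.25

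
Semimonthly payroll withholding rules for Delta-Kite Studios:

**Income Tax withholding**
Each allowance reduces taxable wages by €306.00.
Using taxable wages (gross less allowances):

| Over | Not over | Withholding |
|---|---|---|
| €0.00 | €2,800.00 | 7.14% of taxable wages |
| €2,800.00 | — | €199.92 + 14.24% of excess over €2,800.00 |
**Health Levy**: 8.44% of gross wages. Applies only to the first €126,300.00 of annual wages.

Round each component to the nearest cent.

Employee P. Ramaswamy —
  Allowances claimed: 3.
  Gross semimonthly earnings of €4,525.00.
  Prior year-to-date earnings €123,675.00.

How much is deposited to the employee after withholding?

Income Tax: taxable = €4,525.00 − 3×€306.00 = €3,607.00
  €199.92 + 14.24% × (€3,607.00 − €2,800.00) = €199.92 + 14.24% × €807.00 = €314.84
Health Levy: cap €126,300.00 − YTD €123,675.00 = €2,625.00 subject; 8.44% × €2,625.00 = €221.55
Total withheld: €314.84 + €221.55 = €536.39
Net pay: €4,525.00 − €536.39 = €3,988.61

€3,988.61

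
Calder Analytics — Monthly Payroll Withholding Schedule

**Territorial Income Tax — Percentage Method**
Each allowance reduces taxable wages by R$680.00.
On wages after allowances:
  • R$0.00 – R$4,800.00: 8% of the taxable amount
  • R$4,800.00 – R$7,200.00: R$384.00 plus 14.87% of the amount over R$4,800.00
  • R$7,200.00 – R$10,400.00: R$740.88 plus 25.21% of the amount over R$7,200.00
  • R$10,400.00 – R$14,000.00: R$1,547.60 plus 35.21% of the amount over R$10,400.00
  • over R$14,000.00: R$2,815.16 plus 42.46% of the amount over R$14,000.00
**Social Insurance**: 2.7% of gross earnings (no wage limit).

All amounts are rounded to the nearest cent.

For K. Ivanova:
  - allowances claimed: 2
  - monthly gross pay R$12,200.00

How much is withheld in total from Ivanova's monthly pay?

Territorial Income Tax: taxable = R$12,200.00 − 2×R$680.00 = R$10,840.00
  R$1,547.60 + 35.21% × (R$10,840.00 − R$10,400.00) = R$1,547.60 + 35.21% × R$440.00 = R$1,702.52
Social Insurance: 2.7% × R$12,200.00 = R$329.40
Total: R$1,702.52 + R$329.40 = R$2,031.92

R$2,031.92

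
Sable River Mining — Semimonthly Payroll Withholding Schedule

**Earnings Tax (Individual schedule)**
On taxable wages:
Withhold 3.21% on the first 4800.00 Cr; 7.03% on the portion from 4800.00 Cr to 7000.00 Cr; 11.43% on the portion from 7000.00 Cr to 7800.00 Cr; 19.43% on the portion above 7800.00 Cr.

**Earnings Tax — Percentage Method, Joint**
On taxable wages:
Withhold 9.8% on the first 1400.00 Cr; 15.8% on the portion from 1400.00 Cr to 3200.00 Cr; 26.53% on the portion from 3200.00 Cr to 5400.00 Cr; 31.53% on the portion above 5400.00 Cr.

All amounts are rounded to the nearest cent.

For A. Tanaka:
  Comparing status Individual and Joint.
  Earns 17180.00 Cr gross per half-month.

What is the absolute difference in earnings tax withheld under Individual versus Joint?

Earnings Tax (Individual): taxable = 17180.00 Cr
  400.18 Cr + 19.43% × (17180.00 Cr − 7800.00 Cr) = 400.18 Cr + 19.43% × 9380.00 Cr = 2222.71 Cr
Earnings Tax (Joint): taxable = 17180.00 Cr
  1005.26 Cr + 31.53% × (17180.00 Cr − 5400.00 Cr) = 1005.26 Cr + 31.53% × 11780.00 Cr = 4719.49 Cr
Difference: |2222.71 Cr − 4719.49 Cr| = 2496.78 Cr (higher under Joint)

2496.78 Cr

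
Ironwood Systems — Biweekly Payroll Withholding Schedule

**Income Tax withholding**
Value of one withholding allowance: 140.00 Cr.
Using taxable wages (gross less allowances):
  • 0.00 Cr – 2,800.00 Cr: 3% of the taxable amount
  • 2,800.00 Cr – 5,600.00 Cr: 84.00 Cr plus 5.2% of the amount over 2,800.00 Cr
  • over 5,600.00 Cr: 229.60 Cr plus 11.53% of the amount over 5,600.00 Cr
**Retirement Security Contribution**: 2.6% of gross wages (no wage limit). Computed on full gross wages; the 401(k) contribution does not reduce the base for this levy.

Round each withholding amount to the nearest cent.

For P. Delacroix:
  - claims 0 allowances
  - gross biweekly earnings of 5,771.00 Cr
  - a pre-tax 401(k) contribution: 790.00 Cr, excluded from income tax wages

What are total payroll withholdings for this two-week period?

Income Tax: taxable = 5,771.00 Cr − 790.00 Cr = 4,981.00 Cr
  84.00 Cr + 5.2% × (4,981.00 Cr − 2,800.00 Cr) = 84.00 Cr + 5.2% × 2,181.00 Cr = 197.41 Cr
Retirement Security Contribution: 2.6% × 5,771.00 Cr = 150.05 Cr
Total: 197.41 Cr + 150.05 Cr = 347.46 Cr

347.46 Cr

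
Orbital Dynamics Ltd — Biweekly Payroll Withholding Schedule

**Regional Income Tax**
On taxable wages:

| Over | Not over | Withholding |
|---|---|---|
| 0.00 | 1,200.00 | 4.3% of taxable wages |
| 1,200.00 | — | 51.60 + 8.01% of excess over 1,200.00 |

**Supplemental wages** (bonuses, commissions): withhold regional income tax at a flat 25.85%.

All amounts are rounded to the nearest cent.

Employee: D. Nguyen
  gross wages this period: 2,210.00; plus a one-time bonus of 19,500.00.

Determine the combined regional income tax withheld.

5,173.25

Regional Income Tax: taxable = 2,210.00
  51.60 + 8.01% × (2,210.00 − 1,200.00) = 51.60 + 8.01% × 1,010.00 = 132.50
Supplemental (25.85% flat on bonus): 25.85% × 19,500.00 = 5,040.75
Total regional income tax: 132.50 + 5,040.75 = 5,173.25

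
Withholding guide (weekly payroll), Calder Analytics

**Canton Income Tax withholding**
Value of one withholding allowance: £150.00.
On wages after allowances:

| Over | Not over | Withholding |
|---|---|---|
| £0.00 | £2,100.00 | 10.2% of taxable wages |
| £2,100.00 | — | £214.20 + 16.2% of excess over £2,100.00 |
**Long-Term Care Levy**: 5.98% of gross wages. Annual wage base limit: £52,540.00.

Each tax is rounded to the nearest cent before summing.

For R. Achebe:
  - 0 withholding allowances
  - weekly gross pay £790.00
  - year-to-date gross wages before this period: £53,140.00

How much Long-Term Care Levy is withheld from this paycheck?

£0.00

Long-Term Care Levy: YTD £53,140.00 ≥ cap £52,540.00 → £0.00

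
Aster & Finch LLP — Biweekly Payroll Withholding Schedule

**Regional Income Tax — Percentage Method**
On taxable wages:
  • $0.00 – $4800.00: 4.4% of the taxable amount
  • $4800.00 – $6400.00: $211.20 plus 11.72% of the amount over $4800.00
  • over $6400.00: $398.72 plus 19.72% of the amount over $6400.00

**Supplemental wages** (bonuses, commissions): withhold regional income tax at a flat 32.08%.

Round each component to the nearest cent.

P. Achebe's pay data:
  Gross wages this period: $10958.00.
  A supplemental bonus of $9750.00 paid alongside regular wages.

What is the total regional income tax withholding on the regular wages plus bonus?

$4425.36

Regional Income Tax: taxable = $10958.00
  $398.72 + 19.72% × ($10958.00 − $6400.00) = $398.72 + 19.72% × $4558.00 = $1297.56
Supplemental (32.08% flat on bonus): 32.08% × $9750.00 = $3127.80
Total regional income tax: $1297.56 + $3127.80 = $4425.36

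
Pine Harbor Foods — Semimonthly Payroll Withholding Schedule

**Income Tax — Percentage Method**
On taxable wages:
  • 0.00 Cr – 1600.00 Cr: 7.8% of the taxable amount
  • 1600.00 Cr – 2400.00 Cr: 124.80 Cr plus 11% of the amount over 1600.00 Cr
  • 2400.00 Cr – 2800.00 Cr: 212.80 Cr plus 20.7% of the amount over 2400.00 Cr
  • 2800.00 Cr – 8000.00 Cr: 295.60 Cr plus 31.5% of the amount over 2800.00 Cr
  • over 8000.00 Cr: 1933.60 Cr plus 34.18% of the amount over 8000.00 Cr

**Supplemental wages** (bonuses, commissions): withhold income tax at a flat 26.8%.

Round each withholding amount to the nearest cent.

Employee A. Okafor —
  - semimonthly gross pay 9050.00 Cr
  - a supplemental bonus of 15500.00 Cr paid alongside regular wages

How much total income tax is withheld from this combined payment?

Income Tax: taxable = 9050.00 Cr
  1933.60 Cr + 34.18% × (9050.00 Cr − 8000.00 Cr) = 1933.60 Cr + 34.18% × 1050.00 Cr = 2292.49 Cr
Supplemental (26.8% flat on bonus): 26.8% × 15500.00 Cr = 4154.00 Cr
Total income tax: 2292.49 Cr + 4154.00 Cr = 6446.49 Cr

6446.49 Cr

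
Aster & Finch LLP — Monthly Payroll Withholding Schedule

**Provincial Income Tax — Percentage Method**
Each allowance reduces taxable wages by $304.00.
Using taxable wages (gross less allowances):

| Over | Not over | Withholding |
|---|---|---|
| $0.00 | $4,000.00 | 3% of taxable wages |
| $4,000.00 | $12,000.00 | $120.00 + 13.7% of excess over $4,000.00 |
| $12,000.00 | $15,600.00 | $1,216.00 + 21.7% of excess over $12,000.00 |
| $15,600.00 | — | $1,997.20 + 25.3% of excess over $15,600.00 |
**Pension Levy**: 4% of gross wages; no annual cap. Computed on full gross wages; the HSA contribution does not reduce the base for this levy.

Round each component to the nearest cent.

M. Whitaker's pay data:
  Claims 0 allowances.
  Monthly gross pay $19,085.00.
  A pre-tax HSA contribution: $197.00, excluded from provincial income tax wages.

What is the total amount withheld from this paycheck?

$3,592.46

Provincial Income Tax: taxable = $19,085.00 − $197.00 = $18,888.00
  $1,997.20 + 25.3% × ($18,888.00 − $15,600.00) = $1,997.20 + 25.3% × $3,288.00 = $2,829.06
Pension Levy: 4% × $19,085.00 = $763.40
Total: $2,829.06 + $763.40 = $3,592.46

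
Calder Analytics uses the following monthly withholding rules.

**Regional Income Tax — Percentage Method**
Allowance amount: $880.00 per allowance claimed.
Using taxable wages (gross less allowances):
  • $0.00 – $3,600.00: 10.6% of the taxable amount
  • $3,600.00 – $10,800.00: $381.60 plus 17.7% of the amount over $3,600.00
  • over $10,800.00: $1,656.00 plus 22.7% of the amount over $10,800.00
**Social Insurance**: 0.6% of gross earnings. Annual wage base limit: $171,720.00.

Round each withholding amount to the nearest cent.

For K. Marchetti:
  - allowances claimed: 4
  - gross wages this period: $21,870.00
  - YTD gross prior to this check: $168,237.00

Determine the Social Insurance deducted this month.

$20.90

Social Insurance: cap $171,720.00 − YTD $168,237.00 = $3,483.00 subject; 0.6% × $3,483.00 = $20.90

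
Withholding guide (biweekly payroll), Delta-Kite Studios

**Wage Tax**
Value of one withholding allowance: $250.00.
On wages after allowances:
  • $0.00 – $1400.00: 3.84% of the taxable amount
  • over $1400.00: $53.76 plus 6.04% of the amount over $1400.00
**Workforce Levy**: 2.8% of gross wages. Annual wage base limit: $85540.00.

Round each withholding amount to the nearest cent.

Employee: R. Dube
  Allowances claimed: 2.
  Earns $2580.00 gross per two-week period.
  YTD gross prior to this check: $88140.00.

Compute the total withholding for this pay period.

$94.83

Wage Tax: taxable = $2580.00 − 2×$250.00 = $2080.00
  $53.76 + 6.04% × ($2080.00 − $1400.00) = $53.76 + 6.04% × $680.00 = $94.83
Workforce Levy: YTD $88140.00 ≥ cap $85540.00 → $0.00
Total: $94.83 + $0.00 = $94.83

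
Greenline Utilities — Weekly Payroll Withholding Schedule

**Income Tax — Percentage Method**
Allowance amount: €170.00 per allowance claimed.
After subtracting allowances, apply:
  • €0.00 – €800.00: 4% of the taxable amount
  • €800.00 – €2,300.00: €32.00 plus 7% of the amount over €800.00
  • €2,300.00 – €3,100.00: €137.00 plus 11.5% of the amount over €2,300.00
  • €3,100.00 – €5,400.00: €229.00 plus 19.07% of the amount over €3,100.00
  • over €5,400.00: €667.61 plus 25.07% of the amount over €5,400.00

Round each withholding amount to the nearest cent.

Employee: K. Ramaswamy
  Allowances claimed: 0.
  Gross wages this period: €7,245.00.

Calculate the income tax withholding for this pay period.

€1,130.15

Income Tax: taxable = €7,245.00
  €667.61 + 25.07% × (€7,245.00 − €5,400.00) = €667.61 + 25.07% × €1,845.00 = €1,130.15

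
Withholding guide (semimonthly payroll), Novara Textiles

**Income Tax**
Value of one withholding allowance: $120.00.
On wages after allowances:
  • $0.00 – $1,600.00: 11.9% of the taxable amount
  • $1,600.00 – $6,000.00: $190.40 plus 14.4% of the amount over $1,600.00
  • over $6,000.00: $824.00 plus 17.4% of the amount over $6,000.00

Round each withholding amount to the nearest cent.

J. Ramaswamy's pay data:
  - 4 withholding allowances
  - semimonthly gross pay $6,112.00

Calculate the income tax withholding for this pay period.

$771.01

Income Tax: taxable = $6,112.00 − 4×$120.00 = $5,632.00
  $190.40 + 14.4% × ($5,632.00 − $1,600.00) = $190.40 + 14.4% × $4,032.00 = $771.01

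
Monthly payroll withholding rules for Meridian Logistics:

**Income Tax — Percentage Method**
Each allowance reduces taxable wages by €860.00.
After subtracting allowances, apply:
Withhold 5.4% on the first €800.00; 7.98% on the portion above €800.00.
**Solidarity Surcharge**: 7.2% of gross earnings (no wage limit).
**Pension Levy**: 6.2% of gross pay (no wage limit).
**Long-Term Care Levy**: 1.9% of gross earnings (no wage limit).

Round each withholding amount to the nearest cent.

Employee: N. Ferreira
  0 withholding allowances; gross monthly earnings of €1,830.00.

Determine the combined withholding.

Income Tax: taxable = €1,830.00
  €43.20 + 7.98% × (€1,830.00 − €800.00) = €43.20 + 7.98% × €1,030.00 = €125.39
Solidarity Surcharge: 7.2% × €1,830.00 = €131.76
Pension Levy: 6.2% × €1,830.00 = €113.46
Long-Term Care Levy: 1.9% × €1,830.00 = €34.77
Total: €125.39 + €131.76 + €113.46 + €34.77 = €405.38

€405.38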